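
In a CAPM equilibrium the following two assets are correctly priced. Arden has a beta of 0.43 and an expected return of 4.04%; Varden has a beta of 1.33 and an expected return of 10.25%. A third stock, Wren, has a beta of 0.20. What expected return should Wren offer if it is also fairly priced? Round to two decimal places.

2.45%

MRP (SML slope) = (10.25% − 4.04%) / (1.33 − 0.43) = 6.21% / 0.90 = 6.9000%
R_f (intercept) = 4.04% − 0.43 × 6.9000% = 1.0730%
E(R_Wren) = R_f + β × MRP = 1.0730% + 0.20 × 6.9000% = 2.45%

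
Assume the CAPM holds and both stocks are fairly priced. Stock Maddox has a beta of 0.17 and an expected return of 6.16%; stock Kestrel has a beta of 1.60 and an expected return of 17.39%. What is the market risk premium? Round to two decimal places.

7.85%

Both satisfy E(R) = R_f + β·MRP, so the slope of the SML is
MRP = (17.39% − 6.16%) / (1.60 − 0.17) = 11.23% / 1.43 = 7.8531%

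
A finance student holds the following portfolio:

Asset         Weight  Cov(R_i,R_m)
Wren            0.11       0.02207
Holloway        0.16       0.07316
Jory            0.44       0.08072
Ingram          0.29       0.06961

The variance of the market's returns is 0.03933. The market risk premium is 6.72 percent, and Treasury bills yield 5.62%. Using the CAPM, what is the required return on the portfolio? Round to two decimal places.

17.55%

β_Wren = 0.02207 / 0.03933 = 0.5611
β_Holloway = 0.07316 / 0.03933 = 1.8602
β_Jory = 0.08072 / 0.03933 = 2.0524
β_Ingram = 0.06961 / 0.03933 = 1.7699
β_P = Σ w_i β_i = 0.11×0.5611 + 0.16×1.8602 + 0.44×2.0524 + 0.29×1.7699 = 1.7757
E(R_P) = R_f + β_P × MRP = 5.62% + 1.7757 × 6.72% = 17.55%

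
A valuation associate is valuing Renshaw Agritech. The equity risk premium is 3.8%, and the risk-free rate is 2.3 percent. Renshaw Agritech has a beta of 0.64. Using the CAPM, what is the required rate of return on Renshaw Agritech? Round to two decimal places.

4.73%

E(R) = R_f + β × MRP = 2.3% + 0.64 × 3.8% = 4.73%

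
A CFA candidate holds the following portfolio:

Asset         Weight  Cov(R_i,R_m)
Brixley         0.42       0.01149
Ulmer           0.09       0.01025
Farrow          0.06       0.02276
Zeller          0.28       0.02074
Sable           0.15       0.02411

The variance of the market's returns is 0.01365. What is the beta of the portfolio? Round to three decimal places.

β_Brixley = 0.01149 / 0.01365 = 0.8418
β_Ulmer = 0.01025 / 0.01365 = 0.7509
β_Farrow = 0.02276 / 0.01365 = 1.6674
β_Zeller = 0.02074 / 0.01365 = 1.5194
β_Sable = 0.02411 / 0.01365 = 1.7663
β_P = Σ w_i β_i = 0.42×0.8418 + 0.09×0.7509 + 0.06×1.6674 + 0.28×1.5194 + 0.15×1.7663 = 1.2116

1.212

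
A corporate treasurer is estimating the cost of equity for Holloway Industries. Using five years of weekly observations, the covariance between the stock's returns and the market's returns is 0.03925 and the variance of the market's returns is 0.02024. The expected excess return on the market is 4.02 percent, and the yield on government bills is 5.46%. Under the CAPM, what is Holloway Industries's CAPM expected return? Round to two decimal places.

13.26%

β = Cov(R_i, R_m) / Var(R_m) = 0.03925 / 0.02024 = 1.9392
E(R) = R_f + β × MRP = 5.46% + 1.9392 × 4.02% = 13.26%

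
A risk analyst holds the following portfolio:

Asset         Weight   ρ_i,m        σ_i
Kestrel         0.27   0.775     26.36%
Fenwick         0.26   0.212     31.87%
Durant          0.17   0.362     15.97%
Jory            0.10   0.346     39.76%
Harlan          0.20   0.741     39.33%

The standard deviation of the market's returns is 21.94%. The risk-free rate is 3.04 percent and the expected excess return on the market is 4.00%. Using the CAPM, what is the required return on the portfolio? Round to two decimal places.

5.86%

β_Kestrel = 0.775 × 26.36% / 21.94% = 0.9311
β_Fenwick = 0.212 × 31.87% / 21.94% = 0.3080
β_Durant = 0.362 × 15.97% / 21.94% = 0.2635
β_Jory = 0.346 × 39.76% / 21.94% = 0.6270
β_Harlan = 0.741 × 39.33% / 21.94% = 1.3283
β_P = Σ w_i β_i = 0.27×0.9311 + 0.26×0.3080 + 0.17×0.2635 + 0.10×0.6270 + 0.20×1.3283 = 0.7046
E(R_P) = R_f + β_P × MRP = 3.04% + 0.7046 × 4.00% = 5.86%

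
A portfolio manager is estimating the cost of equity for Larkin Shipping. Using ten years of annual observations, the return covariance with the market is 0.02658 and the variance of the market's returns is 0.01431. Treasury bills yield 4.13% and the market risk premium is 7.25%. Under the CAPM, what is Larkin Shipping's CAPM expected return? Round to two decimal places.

β = Cov(R_i, R_m) / Var(R_m) = 0.02658 / 0.01431 = 1.8574
E(R) = R_f + β × MRP = 4.13% + 1.8574 × 7.25% = 17.60%

17.60%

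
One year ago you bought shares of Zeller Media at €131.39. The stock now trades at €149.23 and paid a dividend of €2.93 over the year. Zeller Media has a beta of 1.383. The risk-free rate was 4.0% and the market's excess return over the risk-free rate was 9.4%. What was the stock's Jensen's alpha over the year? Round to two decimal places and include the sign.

Realised HPR = (P1 + D1 − P0) / P0 = (149.23 + 2.93 − 131.39) / 131.39 = 20.77 / 131.39 = 15.8079%
CAPM required = R_f + β·MRP = 4.0% + 1.383 × 9.4% = 17.0002%
α = realised − required = 15.8079% − 17.0002% = -1.19%

-1.19%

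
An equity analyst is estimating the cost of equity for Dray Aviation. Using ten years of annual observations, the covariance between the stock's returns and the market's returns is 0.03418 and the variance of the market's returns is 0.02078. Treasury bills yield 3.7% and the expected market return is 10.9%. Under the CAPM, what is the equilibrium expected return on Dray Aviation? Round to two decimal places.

β = Cov(R_i, R_m) / Var(R_m) = 0.03418 / 0.02078 = 1.6449
MRP = 10.9% − 3.7% = 7.20%
E(R) = R_f + β × MRP = 3.7% + 1.6449 × 7.2% = 15.54%

15.54%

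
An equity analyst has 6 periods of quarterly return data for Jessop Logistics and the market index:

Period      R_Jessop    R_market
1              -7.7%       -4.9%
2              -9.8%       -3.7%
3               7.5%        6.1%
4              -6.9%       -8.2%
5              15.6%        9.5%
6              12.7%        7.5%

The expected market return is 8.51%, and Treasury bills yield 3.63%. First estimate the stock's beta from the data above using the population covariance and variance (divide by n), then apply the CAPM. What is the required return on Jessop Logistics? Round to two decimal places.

Mean R_i = (-7.7 − 9.8 + 7.5 − 6.9 + 15.6 + 12.7) / 6 = 1.9000%
Mean R_m = (-4.9 − 3.7 + 6.1 − 8.2 + 9.5 + 7.5) / 6 = 1.0500%
Σ(R_i − R̄_i)(R_m − R̄_m) = 407.8000  ⇒  Cov = 407.8000 / 6 = 67.9667
Σ(R_m − R̄_m)² = 282.0350  ⇒  Var(R_m) = 282.0350 / 6 = 47.0058
β = Cov / Var(R_m) = 67.9667 / 47.0058 = 1.4459
MRP = 8.51% − 3.63% = 4.88%
E(R) = R_f + β × MRP = 3.63% + 1.4459 × 4.88% = 10.69%

10.69%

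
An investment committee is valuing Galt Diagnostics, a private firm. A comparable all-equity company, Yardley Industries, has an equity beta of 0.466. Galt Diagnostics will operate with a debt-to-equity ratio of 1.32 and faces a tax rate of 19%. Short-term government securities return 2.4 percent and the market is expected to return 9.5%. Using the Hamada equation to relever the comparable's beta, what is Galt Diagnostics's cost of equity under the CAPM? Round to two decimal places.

9.25%

β_L = β_U × [1 + (1 − t)(D/E)] = 0.466 × [1 + (1 − 0.19) × 1.32]
    = 0.466 × [1 + 0.81 × 1.32] = 0.466 × 2.0692 = 0.9642
MRP = 9.5% − 2.4% = 7.10%
E(R) = R_f + β_L × MRP = 2.4% + 0.9642 × 7.1% = 9.25%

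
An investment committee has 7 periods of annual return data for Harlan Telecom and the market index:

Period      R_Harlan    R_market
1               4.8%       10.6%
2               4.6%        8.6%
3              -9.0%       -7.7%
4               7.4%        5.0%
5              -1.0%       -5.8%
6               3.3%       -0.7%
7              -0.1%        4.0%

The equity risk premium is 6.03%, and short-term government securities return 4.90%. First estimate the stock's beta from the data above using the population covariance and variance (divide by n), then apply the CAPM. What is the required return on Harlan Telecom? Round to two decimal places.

Mean R_i = (4.8 + 4.6 − 9.0 + 7.4 − 1.0 + 3.3 − 0.1) / 7 = 1.4286%
Mean R_m = (10.6 + 8.6 − 7.7 + 5.0 − 5.8 − 0.7 + 4.0) / 7 = 2.0000%
Σ(R_i − R̄_i)(R_m − R̄_m) = 179.8300  ⇒  Cov = 179.8300 / 7 = 25.6900
Σ(R_m − R̄_m)² = 292.7400  ⇒  Var(R_m) = 292.7400 / 7 = 41.8200
β = Cov / Var(R_m) = 25.6900 / 41.8200 = 0.6143
E(R) = R_f + β × MRP = 4.90% + 0.6143 × 6.03% = 8.60%

8.60%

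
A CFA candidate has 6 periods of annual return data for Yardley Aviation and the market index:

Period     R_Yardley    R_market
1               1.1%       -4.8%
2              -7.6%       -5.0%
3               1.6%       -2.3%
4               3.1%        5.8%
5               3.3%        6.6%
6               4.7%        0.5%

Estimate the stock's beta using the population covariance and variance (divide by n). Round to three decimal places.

0.538

Mean R_i = (1.1 − 7.6 + 1.6 + 3.1 + 3.3 + 4.7) / 6 = 1.0333%
Mean R_m = (-4.8 − 5.0 − 2.3 + 5.8 + 6.6 + 0.5) / 6 = 0.1333%
Σ(R_i − R̄_i)(R_m − R̄_m) = 70.3233  ⇒  Cov = 70.3233 / 6 = 11.7206
Σ(R_m − R̄_m)² = 130.6733  ⇒  Var(R_m) = 130.6733 / 6 = 21.7789
β = Cov / Var(R_m) = 11.7206 / 21.7789 = 0.5382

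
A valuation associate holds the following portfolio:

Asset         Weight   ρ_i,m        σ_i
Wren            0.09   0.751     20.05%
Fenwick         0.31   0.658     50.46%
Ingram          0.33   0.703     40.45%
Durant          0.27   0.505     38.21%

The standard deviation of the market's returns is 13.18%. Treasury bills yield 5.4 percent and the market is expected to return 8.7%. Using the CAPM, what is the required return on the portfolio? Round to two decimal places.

11.97%

β_Wren = 0.751 × 20.05% / 13.18% = 1.1425
β_Fenwick = 0.658 × 50.46% / 13.18% = 2.5192
β_Ingram = 0.703 × 40.45% / 13.18% = 2.1575
β_Durant = 0.505 × 38.21% / 13.18% = 1.4640
β_P = Σ w_i β_i = 0.09×1.1425 + 0.31×2.5192 + 0.33×2.1575 + 0.27×1.4640 = 1.9910
MRP = 8.7% − 5.4% = 3.30%
E(R_P) = R_f + β_P × MRP = 5.4% + 1.9910 × 3.3% = 11.97%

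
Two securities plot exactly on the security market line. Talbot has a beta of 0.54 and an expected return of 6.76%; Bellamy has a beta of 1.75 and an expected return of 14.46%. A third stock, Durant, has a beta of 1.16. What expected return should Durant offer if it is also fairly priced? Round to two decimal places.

MRP (SML slope) = (14.46% − 6.76%) / (1.75 − 0.54) = 7.70% / 1.21 = 6.3636%
R_f (intercept) = 6.76% − 0.54 × 6.3636% = 3.3237%
E(R_Durant) = R_f + β × MRP = 3.3237% + 1.16 × 6.3636% = 10.71%

10.71%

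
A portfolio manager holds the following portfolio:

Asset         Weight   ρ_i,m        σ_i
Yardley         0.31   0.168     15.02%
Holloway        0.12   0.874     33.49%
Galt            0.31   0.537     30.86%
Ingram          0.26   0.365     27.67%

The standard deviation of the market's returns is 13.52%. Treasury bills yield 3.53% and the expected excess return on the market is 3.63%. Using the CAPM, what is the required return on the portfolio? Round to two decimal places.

6.77%

β_Yardley = 0.168 × 15.02% / 13.52% = 0.1866
β_Holloway = 0.874 × 33.49% / 13.52% = 2.1650
β_Galt = 0.537 × 30.86% / 13.52% = 1.2257
β_Ingram = 0.365 × 27.67% / 13.52% = 0.7470
β_P = Σ w_i β_i = 0.31×0.1866 + 0.12×2.1650 + 0.31×1.2257 + 0.26×0.7470 = 0.8918
E(R_P) = R_f + β_P × MRP = 3.53% + 0.8918 × 3.63% = 6.77%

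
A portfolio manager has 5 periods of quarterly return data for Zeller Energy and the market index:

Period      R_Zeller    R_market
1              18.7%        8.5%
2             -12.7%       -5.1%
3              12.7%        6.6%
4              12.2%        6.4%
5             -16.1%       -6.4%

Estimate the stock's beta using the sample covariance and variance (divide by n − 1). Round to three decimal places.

2.253

Mean R_i = (18.7 − 12.7 + 12.7 + 12.2 − 16.1) / 5 = 2.9600%
Mean R_m = (8.5 − 5.1 + 6.6 + 6.4 − 6.4) / 5 = 2.0000%
Σ(R_i − R̄_i)(R_m − R̄_m) = 459.0600  ⇒  Cov = 459.0600 / 4 = 114.7650
Σ(R_m − R̄_m)² = 203.7400  ⇒  Var(R_m) = 203.7400 / 4 = 50.9350
β = Cov / Var(R_m) = 114.7650 / 50.9350 = 2.2532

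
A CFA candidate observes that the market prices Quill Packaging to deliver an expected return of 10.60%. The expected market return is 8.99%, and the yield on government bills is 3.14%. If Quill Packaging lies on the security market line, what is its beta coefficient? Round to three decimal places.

MRP = 8.99% − 3.14% = 5.85%
β = (E(R) − R_f) / MRP = (10.60% − 3.14%) / 5.85% = 7.46% / 5.85% = 1.275

1.275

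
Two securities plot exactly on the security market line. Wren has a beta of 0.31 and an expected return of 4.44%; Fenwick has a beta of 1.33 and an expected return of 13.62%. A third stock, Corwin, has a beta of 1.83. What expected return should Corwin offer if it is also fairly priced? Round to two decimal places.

MRP (SML slope) = (13.62% − 4.44%) / (1.33 − 0.31) = 9.18% / 1.02 = 9.0000%
R_f (intercept) = 4.44% − 0.31 × 9.0000% = 1.6500%
E(R_Corwin) = R_f + β × MRP = 1.6500% + 1.83 × 9.0000% = 18.12%

18.12%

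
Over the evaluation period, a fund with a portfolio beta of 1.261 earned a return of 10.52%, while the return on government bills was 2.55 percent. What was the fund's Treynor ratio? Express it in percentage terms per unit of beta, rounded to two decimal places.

Treynor = (R_P − R_f) / β_P = (10.52% − 2.55%) / 1.2610 = 7.97% / 1.2610 = 6.32%

6.32%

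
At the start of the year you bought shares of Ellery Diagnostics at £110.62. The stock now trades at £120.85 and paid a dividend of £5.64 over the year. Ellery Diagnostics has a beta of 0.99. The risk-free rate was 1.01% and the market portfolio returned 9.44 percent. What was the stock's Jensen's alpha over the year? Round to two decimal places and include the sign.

+4.99%

Realised HPR = (P1 + D1 − P0) / P0 = (120.85 + 5.64 − 110.62) / 110.62 = 15.87 / 110.62 = 14.3464%
MRP = 9.44% − 1.01% = 8.43%
CAPM required = R_f + β·MRP = 1.01% + 0.99 × 8.43% = 9.3557%
α = realised − required = 14.3464% − 9.3557% = +4.99%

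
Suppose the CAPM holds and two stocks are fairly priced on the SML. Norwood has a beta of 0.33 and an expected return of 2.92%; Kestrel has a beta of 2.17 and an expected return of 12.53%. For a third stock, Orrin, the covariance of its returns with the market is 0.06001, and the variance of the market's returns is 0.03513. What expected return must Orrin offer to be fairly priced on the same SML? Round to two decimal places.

MRP = (12.53% − 2.92%) / (2.17 − 0.33) = 5.2228%
R_f = 2.92% − 0.33 × 5.2228% = 1.1965%
β_Orrin = Cov / Var(R_m) = 0.06001 / 0.03513 = 1.7082
E(R_Orrin) = R_f + β × MRP = 1.1965% + 1.7082 × 5.2228% = 10.12%

10.12%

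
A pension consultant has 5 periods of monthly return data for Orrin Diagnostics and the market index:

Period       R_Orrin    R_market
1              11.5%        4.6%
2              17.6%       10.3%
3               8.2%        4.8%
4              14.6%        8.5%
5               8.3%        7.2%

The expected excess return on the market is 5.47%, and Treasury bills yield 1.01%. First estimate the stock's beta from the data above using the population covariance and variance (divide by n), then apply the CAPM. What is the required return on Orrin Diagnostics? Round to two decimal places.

8.19%

Mean R_i = (11.5 + 17.6 + 8.2 + 14.6 + 8.3) / 5 = 12.0400%
Mean R_m = (4.6 + 10.3 + 4.8 + 8.5 + 7.2) / 5 = 7.0800%
Σ(R_i − R̄_i)(R_m − R̄_m) = 31.1840  ⇒  Cov = 31.1840 / 5 = 6.2368
Σ(R_m − R̄_m)² = 23.7480  ⇒  Var(R_m) = 23.7480 / 5 = 4.7496
β = Cov / Var(R_m) = 6.2368 / 4.7496 = 1.3131
E(R) = R_f + β × MRP = 1.01% + 1.3131 × 5.47% = 8.19%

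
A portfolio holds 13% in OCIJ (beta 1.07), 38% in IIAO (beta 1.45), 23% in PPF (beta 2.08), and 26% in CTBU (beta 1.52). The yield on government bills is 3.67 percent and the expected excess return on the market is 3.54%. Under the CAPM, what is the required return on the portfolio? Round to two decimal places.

β_P = Σ w_i β_i = 0.13×1.07 + 0.38×1.45 + 0.23×2.08 + 0.26×1.52 = 1.5637
E(R_P) = R_f + β_P × MRP = 3.67% + 1.5637 × 3.54% = 9.21%

9.21%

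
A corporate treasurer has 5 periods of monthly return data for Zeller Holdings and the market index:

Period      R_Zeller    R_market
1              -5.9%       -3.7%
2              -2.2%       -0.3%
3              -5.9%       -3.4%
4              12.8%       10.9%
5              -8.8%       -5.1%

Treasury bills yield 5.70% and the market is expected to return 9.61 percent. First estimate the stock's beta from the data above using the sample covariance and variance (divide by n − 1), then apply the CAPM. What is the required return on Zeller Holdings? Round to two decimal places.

Mean R_i = (-5.9 − 2.2 − 5.9 + 12.8 − 8.8) / 5 = -2.0000%
Mean R_m = (-3.7 − 0.3 − 3.4 + 10.9 − 5.1) / 5 = -0.3200%
Σ(R_i − R̄_i)(R_m − R̄_m) = 223.7500  ⇒  Cov = 223.7500 / 4 = 55.9375
Σ(R_m − R̄_m)² = 169.6480  ⇒  Var(R_m) = 169.6480 / 4 = 42.4120
β = Cov / Var(R_m) = 55.9375 / 42.4120 = 1.3189
MRP = 9.61% − 5.70% = 3.91%
E(R) = R_f + β × MRP = 5.70% + 1.3189 × 3.91% = 10.86%

10.86%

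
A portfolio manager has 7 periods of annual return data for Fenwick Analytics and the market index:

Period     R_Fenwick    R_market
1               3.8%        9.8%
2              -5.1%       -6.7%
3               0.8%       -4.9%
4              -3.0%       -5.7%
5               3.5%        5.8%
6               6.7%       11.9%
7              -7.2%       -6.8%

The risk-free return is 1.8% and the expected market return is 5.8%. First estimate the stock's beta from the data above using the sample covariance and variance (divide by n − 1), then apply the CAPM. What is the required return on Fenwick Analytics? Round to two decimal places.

4.04%

Mean R_i = (3.8 − 5.1 + 0.8 − 3.0 + 3.5 + 6.7 − 7.2) / 7 = -0.0714%
Mean R_m = (9.8 − 6.7 − 4.9 − 5.7 + 5.8 + 11.9 − 6.8) / 7 = 0.4857%
Σ(R_i − R̄_i)(R_m − R̄_m) = 233.8229  ⇒  Cov = 233.8229 / 6 = 38.9705
Σ(R_m − R̄_m)² = 417.2686  ⇒  Var(R_m) = 417.2686 / 6 = 69.5448
β = Cov / Var(R_m) = 38.9705 / 69.5448 = 0.5604
MRP = 5.8% − 1.8% = 4.00%
E(R) = R_f + β × MRP = 1.8% + 0.5604 × 4.0% = 4.04%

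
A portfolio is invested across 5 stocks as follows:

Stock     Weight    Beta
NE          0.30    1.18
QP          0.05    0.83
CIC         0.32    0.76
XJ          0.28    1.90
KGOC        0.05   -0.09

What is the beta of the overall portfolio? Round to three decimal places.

1.166

β_P = Σ w_i β_i = 0.30×1.18 + 0.05×0.83 + 0.32×0.76 + 0.28×1.90 + 0.05×-0.09 = 1.1662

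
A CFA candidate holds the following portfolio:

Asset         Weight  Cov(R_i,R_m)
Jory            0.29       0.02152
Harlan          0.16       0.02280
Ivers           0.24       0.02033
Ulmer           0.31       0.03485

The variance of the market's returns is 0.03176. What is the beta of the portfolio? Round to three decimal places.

β_Jory = 0.02152 / 0.03176 = 0.6776
β_Harlan = 0.02280 / 0.03176 = 0.7179
β_Ivers = 0.02033 / 0.03176 = 0.6401
β_Ulmer = 0.03485 / 0.03176 = 1.0973
β_P = Σ w_i β_i = 0.29×0.6776 + 0.16×0.7179 + 0.24×0.6401 + 0.31×1.0973 = 0.8052

0.805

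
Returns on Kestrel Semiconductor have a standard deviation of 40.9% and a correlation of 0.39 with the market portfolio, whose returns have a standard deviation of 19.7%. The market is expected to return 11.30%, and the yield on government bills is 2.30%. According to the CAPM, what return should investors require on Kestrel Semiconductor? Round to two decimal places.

9.59%

β = ρ × σ_i / σ_m = 0.39 × 40.9% / 19.7% = 0.8097
MRP = 11.30% − 2.30% = 9.00%
E(R) = 2.30% + 0.8097 × 9.00% = 9.59%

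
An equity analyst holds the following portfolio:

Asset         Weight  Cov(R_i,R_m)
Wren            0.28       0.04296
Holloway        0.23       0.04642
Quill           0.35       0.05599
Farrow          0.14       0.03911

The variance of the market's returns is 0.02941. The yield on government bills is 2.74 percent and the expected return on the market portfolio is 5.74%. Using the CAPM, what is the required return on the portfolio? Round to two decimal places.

7.61%

β_Wren = 0.04296 / 0.02941 = 1.4607
β_Holloway = 0.04642 / 0.02941 = 1.5784
β_Quill = 0.05599 / 0.02941 = 1.9038
β_Farrow = 0.03911 / 0.02941 = 1.3298
β_P = Σ w_i β_i = 0.28×1.4607 + 0.23×1.5784 + 0.35×1.9038 + 0.14×1.3298 = 1.6245
MRP = 5.74% − 2.74% = 3.00%
E(R_P) = R_f + β_P × MRP = 2.74% + 1.6245 × 3.00% = 7.61%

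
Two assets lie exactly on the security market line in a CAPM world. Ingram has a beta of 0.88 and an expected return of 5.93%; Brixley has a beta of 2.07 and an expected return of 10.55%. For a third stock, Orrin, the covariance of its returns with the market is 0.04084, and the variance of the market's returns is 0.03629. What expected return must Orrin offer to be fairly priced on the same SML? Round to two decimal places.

MRP = (10.55% − 5.93%) / (2.07 − 0.88) = 3.8824%
R_f = 5.93% − 0.88 × 3.8824% = 2.5135%
β_Orrin = Cov / Var(R_m) = 0.04084 / 0.03629 = 1.1254
E(R_Orrin) = R_f + β × MRP = 2.5135% + 1.1254 × 3.8824% = 6.88%

6.88%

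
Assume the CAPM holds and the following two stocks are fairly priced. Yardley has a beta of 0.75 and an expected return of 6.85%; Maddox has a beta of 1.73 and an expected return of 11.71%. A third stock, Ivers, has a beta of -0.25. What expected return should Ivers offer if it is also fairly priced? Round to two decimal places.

MRP (SML slope) = (11.71% − 6.85%) / (1.73 − 0.75) = 4.86% / 0.98 = 4.9592%
R_f (intercept) = 6.85% − 0.75 × 4.9592% = 3.1306%
E(R_Ivers) = R_f + β × MRP = 3.1306% + -0.25 × 4.9592% = 1.89%

1.89%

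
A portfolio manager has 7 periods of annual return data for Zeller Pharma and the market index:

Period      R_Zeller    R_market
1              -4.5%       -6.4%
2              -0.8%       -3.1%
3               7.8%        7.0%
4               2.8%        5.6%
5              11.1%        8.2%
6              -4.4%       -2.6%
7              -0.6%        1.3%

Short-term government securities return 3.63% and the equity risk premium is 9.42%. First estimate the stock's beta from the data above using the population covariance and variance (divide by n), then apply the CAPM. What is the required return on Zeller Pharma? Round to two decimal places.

12.79%

Mean R_i = (-4.5 − 0.8 + 7.8 + 2.8 + 11.1 − 4.4 − 0.6) / 7 = 1.6286%
Mean R_m = (-6.4 − 3.1 + 7.0 + 5.6 + 8.2 − 2.6 + 1.3) / 7 = 1.4286%
Σ(R_i − R̄_i)(R_m − R̄_m) = 186.9543  ⇒  Cov = 186.9543 / 7 = 26.7078
Σ(R_m − R̄_m)² = 192.3343  ⇒  Var(R_m) = 192.3343 / 7 = 27.4763
β = Cov / Var(R_m) = 26.7078 / 27.4763 = 0.9720
E(R) = R_f + β × MRP = 3.63% + 0.9720 × 9.42% = 12.79%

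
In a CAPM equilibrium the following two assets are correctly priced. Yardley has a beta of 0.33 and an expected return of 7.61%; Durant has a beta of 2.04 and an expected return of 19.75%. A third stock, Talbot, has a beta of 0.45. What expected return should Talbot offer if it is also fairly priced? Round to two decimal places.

MRP (SML slope) = (19.75% − 7.61%) / (2.04 − 0.33) = 12.14% / 1.71 = 7.0994%
R_f (intercept) = 7.61% − 0.33 × 7.0994% = 5.2672%
E(R_Talbot) = R_f + β × MRP = 5.2672% + 0.45 × 7.0994% = 8.46%

8.46%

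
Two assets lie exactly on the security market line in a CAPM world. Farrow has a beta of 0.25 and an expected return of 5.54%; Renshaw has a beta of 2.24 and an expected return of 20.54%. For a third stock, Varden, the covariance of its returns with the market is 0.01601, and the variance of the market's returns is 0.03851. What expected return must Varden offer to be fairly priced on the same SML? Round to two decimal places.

MRP = (20.54% − 5.54%) / (2.24 − 0.25) = 7.5377%
R_f = 5.54% − 0.25 × 7.5377% = 3.6556%
β_Varden = Cov / Var(R_m) = 0.01601 / 0.03851 = 0.4157
E(R_Varden) = R_f + β × MRP = 3.6556% + 0.4157 × 7.5377% = 6.79%

6.79%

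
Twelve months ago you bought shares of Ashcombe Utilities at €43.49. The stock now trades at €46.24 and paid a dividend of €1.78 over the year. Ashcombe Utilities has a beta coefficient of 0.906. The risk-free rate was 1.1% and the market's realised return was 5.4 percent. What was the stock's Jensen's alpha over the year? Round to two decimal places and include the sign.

Realised HPR = (P1 + D1 − P0) / P0 = (46.24 + 1.78 − 43.49) / 43.49 = 4.53 / 43.49 = 10.4162%
MRP = 5.4% − 1.1% = 4.30%
CAPM required = R_f + β·MRP = 1.1% + 0.906 × 4.3% = 4.9958%
α = realised − required = 10.4162% − 4.9958% = +5.42%

+5.42%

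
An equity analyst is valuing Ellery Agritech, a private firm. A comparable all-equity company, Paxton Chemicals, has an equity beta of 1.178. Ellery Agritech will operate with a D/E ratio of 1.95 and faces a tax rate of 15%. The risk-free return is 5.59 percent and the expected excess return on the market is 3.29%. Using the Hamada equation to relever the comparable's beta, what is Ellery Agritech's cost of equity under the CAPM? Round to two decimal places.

β_L = β_U × [1 + (1 − t)(D/E)] = 1.178 × [1 + (1 − 0.15) × 1.95]
    = 1.178 × [1 + 0.85 × 1.95] = 1.178 × 2.6575 = 3.1305
E(R) = R_f + β_L × MRP = 5.59% + 3.1305 × 3.29% = 15.89%

15.89%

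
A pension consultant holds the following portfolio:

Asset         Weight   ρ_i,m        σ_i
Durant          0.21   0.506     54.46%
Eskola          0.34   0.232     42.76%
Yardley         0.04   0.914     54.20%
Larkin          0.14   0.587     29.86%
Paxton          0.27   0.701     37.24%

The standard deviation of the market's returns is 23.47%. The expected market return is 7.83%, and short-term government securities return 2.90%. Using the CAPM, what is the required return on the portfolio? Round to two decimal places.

7.24%

β_Durant = 0.506 × 54.46% / 23.47% = 1.1741
β_Eskola = 0.232 × 42.76% / 23.47% = 0.4227
β_Yardley = 0.914 × 54.20% / 23.47% = 2.1107
β_Larkin = 0.587 × 29.86% / 23.47% = 0.7468
β_Paxton = 0.701 × 37.24% / 23.47% = 1.1123
β_P = Σ w_i β_i = 0.21×1.1741 + 0.34×0.4227 + 0.04×2.1107 + 0.14×0.7468 + 0.27×1.1123 = 0.8796
MRP = 7.83% − 2.90% = 4.93%
E(R_P) = R_f + β_P × MRP = 2.90% + 0.8796 × 4.93% = 7.24%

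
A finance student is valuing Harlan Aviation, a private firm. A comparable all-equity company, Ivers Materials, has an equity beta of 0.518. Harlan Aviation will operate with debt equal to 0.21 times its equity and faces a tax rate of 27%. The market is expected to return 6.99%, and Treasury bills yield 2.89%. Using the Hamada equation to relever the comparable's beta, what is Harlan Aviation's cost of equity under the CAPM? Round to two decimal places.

β_L = β_U × [1 + (1 − t)(D/E)] = 0.518 × [1 + (1 − 0.27) × 0.21]
    = 0.518 × [1 + 0.73 × 0.21] = 0.518 × 1.1533 = 0.5974
MRP = 6.99% − 2.89% = 4.10%
E(R) = R_f + β_L × MRP = 2.89% + 0.5974 × 4.10% = 5.34%

5.34%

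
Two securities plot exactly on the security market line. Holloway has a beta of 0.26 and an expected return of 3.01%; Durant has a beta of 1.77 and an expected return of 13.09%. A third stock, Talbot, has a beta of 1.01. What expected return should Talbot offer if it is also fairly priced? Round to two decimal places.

MRP (SML slope) = (13.09% − 3.01%) / (1.77 − 0.26) = 10.08% / 1.51 = 6.6755%
R_f (intercept) = 3.01% − 0.26 × 6.6755% = 1.2744%
E(R_Talbot) = R_f + β × MRP = 1.2744% + 1.01 × 6.6755% = 8.02%

8.02%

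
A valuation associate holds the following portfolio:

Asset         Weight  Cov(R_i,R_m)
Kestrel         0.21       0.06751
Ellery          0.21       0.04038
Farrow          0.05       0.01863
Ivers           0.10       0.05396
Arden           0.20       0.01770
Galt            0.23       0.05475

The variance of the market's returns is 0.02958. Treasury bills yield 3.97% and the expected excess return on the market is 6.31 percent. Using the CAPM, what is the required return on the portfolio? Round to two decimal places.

β_Kestrel = 0.06751 / 0.02958 = 2.2823
β_Ellery = 0.04038 / 0.02958 = 1.3651
β_Farrow = 0.01863 / 0.02958 = 0.6298
β_Ivers = 0.05396 / 0.02958 = 1.8242
β_Arden = 0.01770 / 0.02958 = 0.5984
β_Galt = 0.05475 / 0.02958 = 1.8509
β_P = Σ w_i β_i = 0.21×2.2823 + 0.21×1.3651 + 0.05×0.6298 + 0.10×1.8242 + 0.20×0.5984 + 0.23×1.8509 = 1.5253
E(R_P) = R_f + β_P × MRP = 3.97% + 1.5253 × 6.31% = 13.59%

13.59%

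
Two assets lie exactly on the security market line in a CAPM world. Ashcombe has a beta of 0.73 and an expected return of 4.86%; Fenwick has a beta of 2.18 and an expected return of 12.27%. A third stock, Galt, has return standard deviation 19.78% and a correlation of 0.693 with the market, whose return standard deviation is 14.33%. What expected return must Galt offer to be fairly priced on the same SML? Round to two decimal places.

MRP = (12.27% − 4.86%) / (2.18 − 0.73) = 5.1103%
R_f = 4.86% − 0.73 × 5.1103% = 1.1295%
β_Galt = ρ·σ_i/σ_m = 0.693 × 19.78 / 14.33 = 0.9566
E(R_Galt) = R_f + β × MRP = 1.1295% + 0.9566 × 5.1103% = 6.02%

6.02%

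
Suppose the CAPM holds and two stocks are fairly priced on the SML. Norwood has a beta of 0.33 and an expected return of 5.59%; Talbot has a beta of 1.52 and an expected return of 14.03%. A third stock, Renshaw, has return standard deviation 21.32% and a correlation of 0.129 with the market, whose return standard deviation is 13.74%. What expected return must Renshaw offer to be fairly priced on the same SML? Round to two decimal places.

4.67%

MRP = (14.03% − 5.59%) / (1.52 − 0.33) = 7.0924%
R_f = 5.59% − 0.33 × 7.0924% = 3.2495%
β_Renshaw = ρ·σ_i/σ_m = 0.129 × 21.32 / 13.74 = 0.2002
E(R_Renshaw) = R_f + β × MRP = 3.2495% + 0.2002 × 7.0924% = 4.67%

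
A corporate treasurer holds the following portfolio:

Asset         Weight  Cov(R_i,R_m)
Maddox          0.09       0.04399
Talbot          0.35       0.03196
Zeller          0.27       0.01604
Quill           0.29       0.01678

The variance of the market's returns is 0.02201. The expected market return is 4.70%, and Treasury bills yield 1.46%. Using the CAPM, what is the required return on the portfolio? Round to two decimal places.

5.04%

β_Maddox = 0.04399 / 0.02201 = 1.9986
β_Talbot = 0.03196 / 0.02201 = 1.4521
β_Zeller = 0.01604 / 0.02201 = 0.7288
β_Quill = 0.01678 / 0.02201 = 0.7624
β_P = Σ w_i β_i = 0.09×1.9986 + 0.35×1.4521 + 0.27×0.7288 + 0.29×0.7624 = 1.1060
MRP = 4.70% − 1.46% = 3.24%
E(R_P) = R_f + β_P × MRP = 1.46% + 1.1060 × 3.24% = 5.04%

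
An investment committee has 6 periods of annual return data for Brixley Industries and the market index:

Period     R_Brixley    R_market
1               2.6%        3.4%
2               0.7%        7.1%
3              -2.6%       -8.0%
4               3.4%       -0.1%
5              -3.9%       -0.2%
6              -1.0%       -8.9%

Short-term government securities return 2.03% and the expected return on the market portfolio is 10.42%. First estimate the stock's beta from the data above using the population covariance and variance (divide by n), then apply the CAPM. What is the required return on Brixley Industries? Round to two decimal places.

3.86%

Mean R_i = (2.6 + 0.7 − 2.6 + 3.4 − 3.9 − 1.0) / 6 = -0.1333%
Mean R_m = (3.4 + 7.1 − 8.0 − 0.1 − 0.2 − 8.9) / 6 = -1.1167%
Σ(R_i − R̄_i)(R_m − R̄_m) = 43.0567  ⇒  Cov = 43.0567 / 6 = 7.1761
Σ(R_m − R̄_m)² = 197.7483  ⇒  Var(R_m) = 197.7483 / 6 = 32.9581
β = Cov / Var(R_m) = 7.1761 / 32.9581 = 0.2177
MRP = 10.42% − 2.03% = 8.39%
E(R) = R_f + β × MRP = 2.03% + 0.2177 × 8.39% = 3.86%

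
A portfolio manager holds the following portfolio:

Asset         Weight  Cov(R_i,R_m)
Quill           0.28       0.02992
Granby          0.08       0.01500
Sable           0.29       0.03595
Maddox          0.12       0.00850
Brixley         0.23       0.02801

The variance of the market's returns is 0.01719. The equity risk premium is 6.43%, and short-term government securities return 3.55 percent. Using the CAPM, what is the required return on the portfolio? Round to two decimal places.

13.82%

β_Quill = 0.02992 / 0.01719 = 1.7405
β_Granby = 0.01500 / 0.01719 = 0.8726
β_Sable = 0.03595 / 0.01719 = 2.0913
β_Maddox = 0.00850 / 0.01719 = 0.4945
β_Brixley = 0.02801 / 0.01719 = 1.6294
β_P = Σ w_i β_i = 0.28×1.7405 + 0.08×0.8726 + 0.29×2.0913 + 0.12×0.4945 + 0.23×1.6294 = 1.5977
E(R_P) = R_f + β_P × MRP = 3.55% + 1.5977 × 6.43% = 13.82%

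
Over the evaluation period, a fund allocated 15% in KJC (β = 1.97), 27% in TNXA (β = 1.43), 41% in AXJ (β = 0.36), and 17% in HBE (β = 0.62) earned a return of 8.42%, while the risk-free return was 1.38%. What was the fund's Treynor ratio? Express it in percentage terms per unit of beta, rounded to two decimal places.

7.53%

β_P = 0.15×1.97 + 0.27×1.43 + 0.41×0.36 + 0.17×0.62 = 0.9346
Treynor = (R_P − R_f) / β_P = (8.42% − 1.38%) / 0.9346 = 7.04% / 0.9346 = 7.53%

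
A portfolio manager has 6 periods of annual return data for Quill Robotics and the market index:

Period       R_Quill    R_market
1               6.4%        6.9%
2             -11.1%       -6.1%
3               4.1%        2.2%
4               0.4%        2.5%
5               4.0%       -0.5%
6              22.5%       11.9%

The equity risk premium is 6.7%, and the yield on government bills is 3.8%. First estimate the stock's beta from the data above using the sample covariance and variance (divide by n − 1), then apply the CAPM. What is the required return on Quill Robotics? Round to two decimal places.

14.85%

Mean R_i = (6.4 − 11.1 + 4.1 + 0.4 + 4.0 + 22.5) / 6 = 4.3833%
Mean R_m = (6.9 − 6.1 + 2.2 + 2.5 − 0.5 + 11.9) / 6 = 2.8167%
Σ(R_i − R̄_i)(R_m − R̄_m) = 313.5617  ⇒  Cov = 313.5617 / 5 = 62.7123
Σ(R_m − R̄_m)² = 190.1683  ⇒  Var(R_m) = 190.1683 / 5 = 38.0337
β = Cov / Var(R_m) = 62.7123 / 38.0337 = 1.6489
E(R) = R_f + β × MRP = 3.8% + 1.6489 × 6.7% = 14.85%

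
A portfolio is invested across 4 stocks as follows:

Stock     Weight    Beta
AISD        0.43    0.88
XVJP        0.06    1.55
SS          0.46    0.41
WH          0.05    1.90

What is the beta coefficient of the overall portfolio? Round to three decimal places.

β_P = Σ w_i β_i = 0.43×0.88 + 0.06×1.55 + 0.46×0.41 + 0.05×1.90 = 0.7550

0.755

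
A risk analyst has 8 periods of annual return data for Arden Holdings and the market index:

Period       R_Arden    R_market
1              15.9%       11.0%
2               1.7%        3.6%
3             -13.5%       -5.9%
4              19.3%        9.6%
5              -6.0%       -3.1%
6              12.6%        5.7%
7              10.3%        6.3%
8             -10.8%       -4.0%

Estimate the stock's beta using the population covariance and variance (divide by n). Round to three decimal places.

1.918

Mean R_i = (15.9 + 1.7 − 13.5 + 19.3 − 6.0 + 12.6 + 10.3 − 10.8) / 8 = 3.6875%
Mean R_m = (11.0 + 3.6 − 5.9 + 9.6 − 3.1 + 5.7 + 6.3 − 4.0) / 8 = 2.9000%
Σ(R_i − R̄_i)(R_m − R̄_m) = 558.9100  ⇒  Cov = 558.9100 / 8 = 69.8638
Σ(R_m − R̄_m)² = 291.4400  ⇒  Var(R_m) = 291.4400 / 8 = 36.4300
β = Cov / Var(R_m) = 69.8638 / 36.4300 = 1.9178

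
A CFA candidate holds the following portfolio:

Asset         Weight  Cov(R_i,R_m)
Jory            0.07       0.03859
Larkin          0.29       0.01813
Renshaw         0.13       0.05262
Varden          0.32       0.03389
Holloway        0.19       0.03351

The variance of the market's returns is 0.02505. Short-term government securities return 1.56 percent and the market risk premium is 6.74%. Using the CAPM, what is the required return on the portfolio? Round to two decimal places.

β_Jory = 0.03859 / 0.02505 = 1.5405
β_Larkin = 0.01813 / 0.02505 = 0.7238
β_Renshaw = 0.05262 / 0.02505 = 2.1006
β_Varden = 0.03389 / 0.02505 = 1.3529
β_Holloway = 0.03351 / 0.02505 = 1.3377
β_P = Σ w_i β_i = 0.07×1.5405 + 0.29×0.7238 + 0.13×2.1006 + 0.32×1.3529 + 0.19×1.3377 = 1.2779
E(R_P) = R_f + β_P × MRP = 1.56% + 1.2779 × 6.74% = 10.17%

10.17%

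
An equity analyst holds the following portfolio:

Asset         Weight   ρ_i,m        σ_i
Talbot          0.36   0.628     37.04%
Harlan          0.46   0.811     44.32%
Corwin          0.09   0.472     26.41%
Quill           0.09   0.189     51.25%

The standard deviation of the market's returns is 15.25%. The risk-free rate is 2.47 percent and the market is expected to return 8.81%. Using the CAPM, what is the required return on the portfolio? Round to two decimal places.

13.65%

β_Talbot = 0.628 × 37.04% / 15.25% = 1.5253
β_Harlan = 0.811 × 44.32% / 15.25% = 2.3570
β_Corwin = 0.472 × 26.41% / 15.25% = 0.8174
β_Quill = 0.189 × 51.25% / 15.25% = 0.6352
β_P = Σ w_i β_i = 0.36×1.5253 + 0.46×2.3570 + 0.09×0.8174 + 0.09×0.6352 = 1.7641
MRP = 8.81% − 2.47% = 6.34%
E(R_P) = R_f + β_P × MRP = 2.47% + 1.7641 × 6.34% = 13.65%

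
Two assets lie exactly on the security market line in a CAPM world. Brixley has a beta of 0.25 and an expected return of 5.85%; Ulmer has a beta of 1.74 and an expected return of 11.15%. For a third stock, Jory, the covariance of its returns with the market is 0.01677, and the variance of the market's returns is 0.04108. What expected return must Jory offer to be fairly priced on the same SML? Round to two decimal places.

MRP = (11.15% − 5.85%) / (1.74 − 0.25) = 3.5570%
R_f = 5.85% − 0.25 × 3.5570% = 4.9608%
β_Jory = Cov / Var(R_m) = 0.01677 / 0.04108 = 0.4082
E(R_Jory) = R_f + β × MRP = 4.9608% + 0.4082 × 3.5570% = 6.41%

6.41%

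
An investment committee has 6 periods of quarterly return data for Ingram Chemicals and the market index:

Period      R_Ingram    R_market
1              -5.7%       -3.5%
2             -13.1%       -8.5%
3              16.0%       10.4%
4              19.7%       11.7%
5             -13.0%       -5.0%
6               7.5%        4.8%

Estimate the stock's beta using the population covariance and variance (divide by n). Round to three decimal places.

Mean R_i = (-5.7 − 13.1 + 16.0 + 19.7 − 13.0 + 7.5) / 6 = 1.9000%
Mean R_m = (-3.5 − 8.5 + 10.4 + 11.7 − 5.0 + 4.8) / 6 = 1.6500%
Σ(R_i − R̄_i)(R_m − R̄_m) = 610.3800  ⇒  Cov = 610.3800 / 6 = 101.7300
Σ(R_m − R̄_m)² = 361.2550  ⇒  Var(R_m) = 361.2550 / 6 = 60.2092
β = Cov / Var(R_m) = 101.7300 / 60.2092 = 1.6896

1.690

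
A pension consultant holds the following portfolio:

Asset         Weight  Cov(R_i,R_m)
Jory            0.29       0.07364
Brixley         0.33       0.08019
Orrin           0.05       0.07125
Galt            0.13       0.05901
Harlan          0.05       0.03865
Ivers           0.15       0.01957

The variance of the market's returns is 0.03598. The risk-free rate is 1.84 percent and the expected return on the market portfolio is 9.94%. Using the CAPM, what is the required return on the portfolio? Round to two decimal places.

β_Jory = 0.07364 / 0.03598 = 2.0467
β_Brixley = 0.08019 / 0.03598 = 2.2287
β_Orrin = 0.07125 / 0.03598 = 1.9803
β_Galt = 0.05901 / 0.03598 = 1.6401
β_Harlan = 0.03865 / 0.03598 = 1.0742
β_Ivers = 0.01957 / 0.03598 = 0.5439
β_P = Σ w_i β_i = 0.29×2.0467 + 0.33×2.2287 + 0.05×1.9803 + 0.13×1.6401 + 0.05×1.0742 + 0.15×0.5439 = 1.7765
MRP = 9.94% − 1.84% = 8.10%
E(R_P) = R_f + β_P × MRP = 1.84% + 1.7765 × 8.10% = 16.23%

16.23%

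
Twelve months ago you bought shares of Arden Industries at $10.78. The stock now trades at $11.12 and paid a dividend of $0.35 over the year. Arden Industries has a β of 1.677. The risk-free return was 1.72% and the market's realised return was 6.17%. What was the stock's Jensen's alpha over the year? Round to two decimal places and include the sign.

-2.78%

Realised HPR = (P1 + D1 − P0) / P0 = (11.12 + 0.35 − 10.78) / 10.78 = 0.69 / 10.78 = 6.4007%
MRP = 6.17% − 1.72% = 4.45%
CAPM required = R_f + β·MRP = 1.72% + 1.677 × 4.45% = 9.18265%
α = realised − required = 6.4007% − 9.18265% = -2.78%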